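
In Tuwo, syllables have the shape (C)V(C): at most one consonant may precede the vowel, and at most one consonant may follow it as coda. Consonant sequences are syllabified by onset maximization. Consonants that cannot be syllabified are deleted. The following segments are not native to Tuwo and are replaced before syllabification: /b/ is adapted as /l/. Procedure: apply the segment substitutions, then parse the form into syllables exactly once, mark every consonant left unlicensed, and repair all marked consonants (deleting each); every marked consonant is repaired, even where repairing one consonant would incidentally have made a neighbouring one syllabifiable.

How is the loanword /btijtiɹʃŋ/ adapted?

tijtiɹ

Substitution: /b/ → /l/, giving /ltijtiɹʃŋ/.
Syllabifying with onset maximization leaves /l/, /ʃ/, /ŋ/ stranded (at most one coda consonant is licensed; onsets are limited to one consonant).
Deletion applies to /l/, /ʃ/, /ŋ/.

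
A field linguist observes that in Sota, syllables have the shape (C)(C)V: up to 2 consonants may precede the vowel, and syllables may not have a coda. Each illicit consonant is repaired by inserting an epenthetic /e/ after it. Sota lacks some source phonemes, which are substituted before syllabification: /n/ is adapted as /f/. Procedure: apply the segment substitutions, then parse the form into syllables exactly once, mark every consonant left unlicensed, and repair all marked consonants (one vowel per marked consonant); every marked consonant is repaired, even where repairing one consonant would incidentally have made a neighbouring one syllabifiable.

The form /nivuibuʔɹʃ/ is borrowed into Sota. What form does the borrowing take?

Substitution: /n/ → /f/, giving /fivuibuʔɹʃ/.
Under (C)(C)V, the unsyllabifiable consonants are /ʔ/, /ɹ/, /ʃ/ (no codas are permitted; onsets may contain at most 2 consonants).
Epenthesis after each stranded consonant: /ʔ/ → /ʔe/, /ɹ/ → /ɹe/, /ʃ/ → /ʃe/.

fivuibuʔeɹeʃe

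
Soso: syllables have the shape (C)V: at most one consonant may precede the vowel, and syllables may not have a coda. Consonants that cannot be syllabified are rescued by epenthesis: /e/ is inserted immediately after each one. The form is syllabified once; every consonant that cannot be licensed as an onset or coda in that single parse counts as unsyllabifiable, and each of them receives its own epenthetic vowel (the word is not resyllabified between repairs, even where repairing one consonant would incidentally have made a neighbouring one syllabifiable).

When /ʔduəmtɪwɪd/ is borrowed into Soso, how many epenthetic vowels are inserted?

The unsyllabifiable consonants are /ʔ/, /m/, /d/; each receives one epenthetic vowel.

3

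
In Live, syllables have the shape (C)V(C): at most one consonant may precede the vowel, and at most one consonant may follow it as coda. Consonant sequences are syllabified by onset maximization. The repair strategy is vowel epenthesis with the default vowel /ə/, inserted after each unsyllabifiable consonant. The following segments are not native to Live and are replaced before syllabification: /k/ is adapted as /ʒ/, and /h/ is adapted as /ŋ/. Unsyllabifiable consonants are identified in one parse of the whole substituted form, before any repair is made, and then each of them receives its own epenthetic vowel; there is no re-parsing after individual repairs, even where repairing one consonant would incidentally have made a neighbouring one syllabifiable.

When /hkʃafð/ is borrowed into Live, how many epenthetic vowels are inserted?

After substitution the input is /ŋʒʃafð/.
The unsyllabifiable consonants are /ŋ/, /ʒ/, /ð/; each receives one epenthetic vowel.

3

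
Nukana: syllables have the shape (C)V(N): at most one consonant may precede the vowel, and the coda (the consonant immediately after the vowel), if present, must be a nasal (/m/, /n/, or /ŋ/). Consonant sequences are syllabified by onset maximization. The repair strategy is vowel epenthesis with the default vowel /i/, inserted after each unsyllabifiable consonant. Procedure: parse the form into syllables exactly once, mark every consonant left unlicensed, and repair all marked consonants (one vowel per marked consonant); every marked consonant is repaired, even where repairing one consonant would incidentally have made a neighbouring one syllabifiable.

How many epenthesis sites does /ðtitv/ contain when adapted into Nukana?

The unsyllabifiable consonants are /ð/, /t/, /v/; each receives one epenthetic vowel.

3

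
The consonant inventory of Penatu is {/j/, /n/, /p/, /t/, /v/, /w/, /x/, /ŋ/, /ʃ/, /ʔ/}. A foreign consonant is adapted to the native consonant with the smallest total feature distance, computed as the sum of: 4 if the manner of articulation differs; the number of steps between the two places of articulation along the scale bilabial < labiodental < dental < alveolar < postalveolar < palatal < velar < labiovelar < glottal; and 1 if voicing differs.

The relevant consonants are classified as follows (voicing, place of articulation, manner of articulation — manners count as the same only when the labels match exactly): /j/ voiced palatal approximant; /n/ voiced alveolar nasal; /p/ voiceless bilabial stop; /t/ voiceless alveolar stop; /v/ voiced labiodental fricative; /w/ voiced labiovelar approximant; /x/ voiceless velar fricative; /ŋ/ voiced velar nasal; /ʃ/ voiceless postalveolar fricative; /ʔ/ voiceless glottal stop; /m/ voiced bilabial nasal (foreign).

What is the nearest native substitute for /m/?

/n/ is closest: same manner (nasal), place distance 3 (bilabial→alveolar), same voicing; total 3. Next closest is /p/ at distance 5.

n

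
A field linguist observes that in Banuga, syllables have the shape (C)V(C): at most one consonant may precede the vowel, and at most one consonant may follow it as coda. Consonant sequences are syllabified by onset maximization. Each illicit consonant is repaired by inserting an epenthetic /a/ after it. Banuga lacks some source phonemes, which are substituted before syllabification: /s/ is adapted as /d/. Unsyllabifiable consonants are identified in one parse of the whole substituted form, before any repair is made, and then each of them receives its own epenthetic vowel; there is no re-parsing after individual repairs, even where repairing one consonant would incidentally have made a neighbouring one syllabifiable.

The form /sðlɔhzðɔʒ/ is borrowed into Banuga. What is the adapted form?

Substitution: /s/ → /d/, giving /dðlɔhzðɔʒ/.
Under (C)V(C), the unsyllabifiable consonants are /d/, /ð/, /z/ (at most one coda consonant is licensed; onsets are limited to one consonant).
Epenthesis after each stranded consonant: /d/ → /da/, /ð/ → /ða/, /z/ → /za/.

daðalɔhzaðɔʒ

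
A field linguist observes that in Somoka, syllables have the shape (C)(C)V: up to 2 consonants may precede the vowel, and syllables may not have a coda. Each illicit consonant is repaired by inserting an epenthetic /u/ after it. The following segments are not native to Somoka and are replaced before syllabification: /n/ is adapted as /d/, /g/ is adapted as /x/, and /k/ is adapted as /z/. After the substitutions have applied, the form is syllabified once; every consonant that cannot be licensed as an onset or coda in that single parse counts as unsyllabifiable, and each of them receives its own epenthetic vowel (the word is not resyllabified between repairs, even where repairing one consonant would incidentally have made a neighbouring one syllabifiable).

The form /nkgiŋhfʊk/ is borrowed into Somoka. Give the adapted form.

duzxiŋuhfʊzu

Substitution: /n/ → /d/, /k/ → /z/, /g/ → /x/, giving /dzxiŋhfʊz/.
Under (C)(C)V, the unsyllabifiable consonants are /d/, /ŋ/, /z/ (no codas are permitted; onsets may contain at most 2 consonants).
Epenthesis after each stranded consonant: /d/ → /du/, /ŋ/ → /ŋu/, /z/ → /zu/.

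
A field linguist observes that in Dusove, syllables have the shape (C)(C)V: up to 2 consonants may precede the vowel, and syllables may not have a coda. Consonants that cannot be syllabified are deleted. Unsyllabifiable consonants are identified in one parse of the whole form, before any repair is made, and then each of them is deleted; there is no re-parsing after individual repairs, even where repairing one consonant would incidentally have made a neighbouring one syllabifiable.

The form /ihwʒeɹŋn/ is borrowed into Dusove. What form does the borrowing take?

iwʒe

Syllabifying with onset maximization leaves /h/, /ɹ/, /ŋ/, /n/ stranded (no codas are permitted; onsets may contain at most 2 consonants).
Deletion applies to /h/, /ɹ/, /ŋ/, /n/.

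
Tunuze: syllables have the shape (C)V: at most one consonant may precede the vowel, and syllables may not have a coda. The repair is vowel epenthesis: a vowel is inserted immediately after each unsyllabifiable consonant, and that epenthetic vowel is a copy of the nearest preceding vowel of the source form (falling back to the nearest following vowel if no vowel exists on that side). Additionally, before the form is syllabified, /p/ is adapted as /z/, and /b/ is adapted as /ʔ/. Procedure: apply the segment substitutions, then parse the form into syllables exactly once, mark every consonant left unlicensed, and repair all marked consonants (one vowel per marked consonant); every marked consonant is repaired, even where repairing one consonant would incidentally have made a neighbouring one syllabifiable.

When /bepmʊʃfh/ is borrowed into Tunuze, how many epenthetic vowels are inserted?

After substitution the input is /ʔezmʊʃfh/.
The unsyllabifiable consonants are /z/, /ʃ/, /f/, /h/; each receives one epenthetic vowel.

4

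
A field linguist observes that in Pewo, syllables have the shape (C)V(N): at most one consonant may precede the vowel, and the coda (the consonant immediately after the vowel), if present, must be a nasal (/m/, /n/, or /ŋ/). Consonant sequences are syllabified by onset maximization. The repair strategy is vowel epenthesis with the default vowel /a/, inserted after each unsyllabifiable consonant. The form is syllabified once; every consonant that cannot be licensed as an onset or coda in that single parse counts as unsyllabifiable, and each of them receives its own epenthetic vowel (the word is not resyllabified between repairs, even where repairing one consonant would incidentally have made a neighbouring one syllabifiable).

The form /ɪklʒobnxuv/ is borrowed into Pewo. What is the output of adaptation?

Syllabifying with onset maximization leaves /k/, /l/, /b/, /n/, /v/ stranded (only a nasal (/m/, /n/, or /ŋ/) is licensed in coda position; onsets are limited to one consonant).
Each unlicensed consonant becomes the onset of a new syllable: /k/ → /ka/, /l/ → /la/, /b/ → /ba/, /n/ → /na/, /v/ → /va/.

ɪkalaʒobanaxuva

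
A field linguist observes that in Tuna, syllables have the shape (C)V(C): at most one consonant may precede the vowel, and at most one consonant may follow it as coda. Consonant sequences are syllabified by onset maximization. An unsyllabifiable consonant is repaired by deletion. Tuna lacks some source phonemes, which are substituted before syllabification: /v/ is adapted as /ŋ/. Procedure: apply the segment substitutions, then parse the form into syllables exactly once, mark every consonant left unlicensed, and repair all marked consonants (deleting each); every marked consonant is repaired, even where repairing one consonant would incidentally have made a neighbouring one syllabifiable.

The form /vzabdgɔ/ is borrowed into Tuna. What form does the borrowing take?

zabgɔ

Substitution: /v/ → /ŋ/, giving /ŋzabdgɔ/.
Syllabifying with onset maximization leaves /ŋ/, /d/ stranded (at most one coda consonant is licensed; onsets are limited to one consonant).
Each unlicensed consonant is deleted: /ŋ/, /d/.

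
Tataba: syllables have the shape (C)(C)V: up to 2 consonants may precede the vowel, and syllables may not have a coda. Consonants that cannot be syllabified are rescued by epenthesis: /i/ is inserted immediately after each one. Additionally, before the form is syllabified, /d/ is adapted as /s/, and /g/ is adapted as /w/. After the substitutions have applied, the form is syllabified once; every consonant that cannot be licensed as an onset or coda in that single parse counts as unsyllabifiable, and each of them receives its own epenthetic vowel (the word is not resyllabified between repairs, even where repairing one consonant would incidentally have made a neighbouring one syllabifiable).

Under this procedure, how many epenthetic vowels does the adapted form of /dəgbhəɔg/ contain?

After substitution the input is /səwbhəɔw/.
The unsyllabifiable consonants are /w/, /w/; each receives one epenthetic vowel.

2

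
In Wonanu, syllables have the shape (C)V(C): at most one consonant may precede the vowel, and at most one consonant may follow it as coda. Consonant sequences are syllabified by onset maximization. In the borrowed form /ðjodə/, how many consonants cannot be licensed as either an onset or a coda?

1

Syllabifying with onset maximization leaves /ð/ stranded (at most one coda consonant is licensed; onsets are limited to one consonant).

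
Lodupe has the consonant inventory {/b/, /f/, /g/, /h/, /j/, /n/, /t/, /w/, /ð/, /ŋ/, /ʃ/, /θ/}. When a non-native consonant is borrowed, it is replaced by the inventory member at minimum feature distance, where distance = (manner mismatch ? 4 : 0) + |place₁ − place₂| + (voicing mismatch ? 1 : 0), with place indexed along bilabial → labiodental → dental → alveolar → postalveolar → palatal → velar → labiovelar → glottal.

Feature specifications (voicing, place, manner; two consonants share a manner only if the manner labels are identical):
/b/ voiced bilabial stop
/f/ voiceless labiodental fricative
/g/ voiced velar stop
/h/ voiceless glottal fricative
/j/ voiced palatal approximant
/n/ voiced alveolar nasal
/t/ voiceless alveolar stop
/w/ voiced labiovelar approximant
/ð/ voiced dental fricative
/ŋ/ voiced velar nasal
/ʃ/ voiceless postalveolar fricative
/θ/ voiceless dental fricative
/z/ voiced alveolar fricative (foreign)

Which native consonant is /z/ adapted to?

ð

/ð/ is closest: same manner (fricative), place distance 1 (alveolar→dental), same voicing; total 1. Next closest is /ʃ/ at distance 2.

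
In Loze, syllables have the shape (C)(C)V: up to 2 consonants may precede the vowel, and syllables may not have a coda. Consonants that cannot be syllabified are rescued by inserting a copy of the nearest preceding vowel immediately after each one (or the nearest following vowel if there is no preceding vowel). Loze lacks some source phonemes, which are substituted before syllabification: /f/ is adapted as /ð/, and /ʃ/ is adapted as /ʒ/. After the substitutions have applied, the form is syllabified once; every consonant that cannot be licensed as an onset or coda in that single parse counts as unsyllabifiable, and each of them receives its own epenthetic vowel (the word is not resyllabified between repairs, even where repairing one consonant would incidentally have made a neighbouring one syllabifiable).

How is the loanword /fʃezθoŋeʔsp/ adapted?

ðʒezθoŋeʔesepe

Substitution: /f/ → /ð/, /ʃ/ → /ʒ/, giving /ðʒezθoŋeʔsp/.
The consonants /ʔ/, /s/, /p/ cannot be parsed into a legal (C)(C)V syllable (no codas are permitted; onsets may contain at most 2 consonants).
Epenthesis after each stranded consonant: /ʔ/ → /ʔe/, /s/ → /se/, /p/ → /pe/.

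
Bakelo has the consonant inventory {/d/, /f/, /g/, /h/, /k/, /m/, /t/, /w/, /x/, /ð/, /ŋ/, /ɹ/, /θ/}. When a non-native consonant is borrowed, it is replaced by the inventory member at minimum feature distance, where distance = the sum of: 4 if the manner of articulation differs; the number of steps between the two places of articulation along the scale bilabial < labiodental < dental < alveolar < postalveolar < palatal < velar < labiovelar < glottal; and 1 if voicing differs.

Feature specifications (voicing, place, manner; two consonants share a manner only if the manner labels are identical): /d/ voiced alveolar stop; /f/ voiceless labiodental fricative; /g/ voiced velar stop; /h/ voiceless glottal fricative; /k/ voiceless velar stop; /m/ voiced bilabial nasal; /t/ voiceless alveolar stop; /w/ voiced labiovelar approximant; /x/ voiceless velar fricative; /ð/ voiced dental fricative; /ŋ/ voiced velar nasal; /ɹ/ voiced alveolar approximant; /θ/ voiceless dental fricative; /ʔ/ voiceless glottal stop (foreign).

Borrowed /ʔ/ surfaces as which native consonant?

/k/ is closest: same manner (stop), place distance 2 (glottal→velar), same voicing; total 2. Next closest is /g/ at distance 3.

k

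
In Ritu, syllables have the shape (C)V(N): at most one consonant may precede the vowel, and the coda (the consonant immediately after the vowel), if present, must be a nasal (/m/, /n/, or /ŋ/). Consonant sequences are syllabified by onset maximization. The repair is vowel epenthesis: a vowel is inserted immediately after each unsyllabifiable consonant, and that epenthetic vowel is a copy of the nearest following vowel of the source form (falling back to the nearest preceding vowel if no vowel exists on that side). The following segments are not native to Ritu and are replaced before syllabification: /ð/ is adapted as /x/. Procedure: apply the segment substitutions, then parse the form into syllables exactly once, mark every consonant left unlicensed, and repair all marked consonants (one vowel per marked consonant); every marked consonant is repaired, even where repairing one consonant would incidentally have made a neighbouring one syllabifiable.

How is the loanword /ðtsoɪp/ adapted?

xotosoɪpɪ

Substitution: /ð/ → /x/, giving /xtsoɪp/.
The consonants /x/, /t/, /p/ cannot be parsed into a legal (C)V(N) syllable (only a nasal (/m/, /n/, or /ŋ/) is licensed in coda position; onsets are limited to one consonant).
Epenthesis after each stranded consonant: /x/ → /xo/, /t/ → /to/, /p/ → /pɪ/.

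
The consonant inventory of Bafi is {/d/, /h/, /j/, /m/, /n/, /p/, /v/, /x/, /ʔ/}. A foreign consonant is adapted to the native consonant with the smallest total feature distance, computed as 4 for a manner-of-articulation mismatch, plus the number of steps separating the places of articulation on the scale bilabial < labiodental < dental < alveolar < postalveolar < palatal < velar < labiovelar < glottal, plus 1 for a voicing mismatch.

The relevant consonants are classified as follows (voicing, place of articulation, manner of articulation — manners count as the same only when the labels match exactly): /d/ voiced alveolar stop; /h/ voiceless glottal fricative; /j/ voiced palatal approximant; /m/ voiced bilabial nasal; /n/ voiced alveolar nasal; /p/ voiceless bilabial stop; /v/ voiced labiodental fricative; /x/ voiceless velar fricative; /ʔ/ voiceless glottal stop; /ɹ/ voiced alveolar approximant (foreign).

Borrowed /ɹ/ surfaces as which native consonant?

j

/j/ is closest: same manner (approximant), place distance 2 (alveolar→palatal), same voicing; total 2. Next closest is /d/ at distance 4.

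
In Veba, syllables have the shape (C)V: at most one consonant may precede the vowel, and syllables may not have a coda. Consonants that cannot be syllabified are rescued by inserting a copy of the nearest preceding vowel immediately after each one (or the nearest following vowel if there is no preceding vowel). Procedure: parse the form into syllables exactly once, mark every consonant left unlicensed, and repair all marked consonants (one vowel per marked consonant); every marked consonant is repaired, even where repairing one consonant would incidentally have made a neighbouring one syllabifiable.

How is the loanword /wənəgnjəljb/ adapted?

The consonants /g/, /n/, /l/, /j/, /b/ cannot be parsed into a legal (C)V syllable (no codas are permitted; onsets are limited to one consonant).
Each unlicensed consonant becomes the onset of a new syllable: /g/ → /gə/, /n/ → /nə/, /l/ → /lə/, /j/ → /jə/, /b/ → /bə/.

wənəgənəjələjəbə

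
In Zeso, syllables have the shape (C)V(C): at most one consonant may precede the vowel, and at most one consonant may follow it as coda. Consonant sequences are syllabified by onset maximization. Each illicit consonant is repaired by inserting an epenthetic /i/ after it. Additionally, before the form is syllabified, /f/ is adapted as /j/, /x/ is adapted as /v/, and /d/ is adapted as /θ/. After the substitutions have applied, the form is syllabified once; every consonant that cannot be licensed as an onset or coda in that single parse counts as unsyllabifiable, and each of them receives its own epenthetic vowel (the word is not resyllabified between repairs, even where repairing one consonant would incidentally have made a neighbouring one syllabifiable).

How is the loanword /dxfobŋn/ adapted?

Substitution: /d/ → /θ/, /x/ → /v/, /f/ → /j/, giving /θvjobŋn/.
Syllabifying with onset maximization leaves /θ/, /v/, /ŋ/, /n/ stranded (at most one coda consonant is licensed; onsets are limited to one consonant).
Each unlicensed consonant becomes the onset of a new syllable: /θ/ → /θi/, /v/ → /vi/, /ŋ/ → /ŋi/, /n/ → /ni/.

θivijobŋini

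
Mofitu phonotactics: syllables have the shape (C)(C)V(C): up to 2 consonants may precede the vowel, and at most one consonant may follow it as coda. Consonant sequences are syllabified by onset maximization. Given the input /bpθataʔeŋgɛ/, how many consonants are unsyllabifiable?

1

The consonants /b/ cannot be parsed into a legal (C)(C)V(C) syllable (at most one coda consonant is licensed; onsets may contain at most 2 consonants).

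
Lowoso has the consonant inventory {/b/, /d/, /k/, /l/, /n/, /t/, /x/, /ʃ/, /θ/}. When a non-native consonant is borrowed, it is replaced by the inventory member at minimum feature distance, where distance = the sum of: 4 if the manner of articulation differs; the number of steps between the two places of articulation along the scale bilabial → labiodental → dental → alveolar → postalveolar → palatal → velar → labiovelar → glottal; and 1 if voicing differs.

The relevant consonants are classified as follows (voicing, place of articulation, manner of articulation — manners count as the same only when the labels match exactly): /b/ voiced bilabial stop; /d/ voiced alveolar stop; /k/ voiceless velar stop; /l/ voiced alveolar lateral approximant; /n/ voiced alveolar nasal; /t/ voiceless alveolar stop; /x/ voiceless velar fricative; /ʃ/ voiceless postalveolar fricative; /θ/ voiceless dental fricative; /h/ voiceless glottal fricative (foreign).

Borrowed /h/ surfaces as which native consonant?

/x/ is closest: same manner (fricative), place distance 2 (glottal→velar), same voicing; total 2. Next closest is /ʃ/ at distance 4.

x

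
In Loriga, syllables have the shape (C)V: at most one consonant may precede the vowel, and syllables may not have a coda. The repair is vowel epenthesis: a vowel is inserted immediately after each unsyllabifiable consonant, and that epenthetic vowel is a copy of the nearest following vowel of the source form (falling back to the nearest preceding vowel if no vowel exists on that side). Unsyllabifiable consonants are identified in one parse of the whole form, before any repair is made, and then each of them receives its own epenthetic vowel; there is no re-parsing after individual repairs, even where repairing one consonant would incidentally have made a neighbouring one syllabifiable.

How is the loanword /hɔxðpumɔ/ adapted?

Under (C)V, the unsyllabifiable consonants are /x/, /ð/ (no codas are permitted; onsets are limited to one consonant).
Inserting the epenthetic vowel yields /x/ → /xu/, /ð/ → /ðu/.

hɔxuðupumɔ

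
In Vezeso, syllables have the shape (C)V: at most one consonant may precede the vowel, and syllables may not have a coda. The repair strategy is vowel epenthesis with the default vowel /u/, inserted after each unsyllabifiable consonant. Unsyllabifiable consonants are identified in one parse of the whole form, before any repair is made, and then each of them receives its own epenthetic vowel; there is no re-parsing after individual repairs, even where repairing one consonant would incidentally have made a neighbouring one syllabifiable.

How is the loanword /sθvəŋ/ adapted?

Syllabifying with onset maximization leaves /s/, /θ/, /ŋ/ stranded (no codas are permitted; onsets are limited to one consonant).
Epenthesis after each stranded consonant: /s/ → /su/, /θ/ → /θu/, /ŋ/ → /ŋu/.

suθuvəŋu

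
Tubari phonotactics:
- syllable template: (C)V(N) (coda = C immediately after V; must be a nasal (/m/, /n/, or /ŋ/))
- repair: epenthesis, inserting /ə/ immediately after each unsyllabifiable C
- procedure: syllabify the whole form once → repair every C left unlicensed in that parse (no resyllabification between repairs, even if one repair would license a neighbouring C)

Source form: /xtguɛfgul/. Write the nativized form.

Syllabifying with onset maximization leaves /x/, /t/, /f/, /l/ stranded (only a nasal (/m/, /n/, or /ŋ/) is licensed in coda position; onsets are limited to one consonant).
Inserting the epenthetic vowel yields /x/ → /xə/, /t/ → /tə/, /f/ → /fə/, /l/ → /lə/.

xətəguɛfəgulə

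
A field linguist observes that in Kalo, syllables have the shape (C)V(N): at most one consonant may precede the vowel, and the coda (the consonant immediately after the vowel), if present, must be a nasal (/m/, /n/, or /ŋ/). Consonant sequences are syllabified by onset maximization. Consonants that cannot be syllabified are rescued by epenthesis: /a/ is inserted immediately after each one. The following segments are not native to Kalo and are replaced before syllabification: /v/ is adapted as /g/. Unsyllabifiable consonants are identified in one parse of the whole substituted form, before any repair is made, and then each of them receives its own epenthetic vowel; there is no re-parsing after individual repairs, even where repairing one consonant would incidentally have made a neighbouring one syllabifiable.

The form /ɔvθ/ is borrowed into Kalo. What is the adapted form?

Substitution: /v/ → /g/, giving /ɔgθ/.
The consonants /g/, /θ/ cannot be parsed into a legal (C)V(N) syllable (only a nasal (/m/, /n/, or /ŋ/) is licensed in coda position; onsets are limited to one consonant).
Each unlicensed consonant becomes the onset of a new syllable: /g/ → /ga/, /θ/ → /θa/.

ɔgaθa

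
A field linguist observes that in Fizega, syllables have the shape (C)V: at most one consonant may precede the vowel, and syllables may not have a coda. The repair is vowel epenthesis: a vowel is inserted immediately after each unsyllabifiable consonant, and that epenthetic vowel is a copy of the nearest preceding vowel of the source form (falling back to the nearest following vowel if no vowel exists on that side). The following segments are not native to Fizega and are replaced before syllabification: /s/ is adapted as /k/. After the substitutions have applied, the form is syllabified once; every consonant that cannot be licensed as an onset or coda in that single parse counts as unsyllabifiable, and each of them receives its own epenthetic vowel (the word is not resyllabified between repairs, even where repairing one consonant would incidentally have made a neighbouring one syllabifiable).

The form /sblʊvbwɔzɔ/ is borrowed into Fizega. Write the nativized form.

kʊbʊlʊvʊbʊwɔzɔ

Substitution: /s/ → /k/, giving /kblʊvbwɔzɔ/.
The consonants /k/, /b/, /v/, /b/ cannot be parsed into a legal (C)V syllable (no codas are permitted; onsets are limited to one consonant).
Epenthesis after each stranded consonant: /k/ → /kʊ/, /b/ → /bʊ/, /v/ → /vʊ/, /b/ → /bʊ/.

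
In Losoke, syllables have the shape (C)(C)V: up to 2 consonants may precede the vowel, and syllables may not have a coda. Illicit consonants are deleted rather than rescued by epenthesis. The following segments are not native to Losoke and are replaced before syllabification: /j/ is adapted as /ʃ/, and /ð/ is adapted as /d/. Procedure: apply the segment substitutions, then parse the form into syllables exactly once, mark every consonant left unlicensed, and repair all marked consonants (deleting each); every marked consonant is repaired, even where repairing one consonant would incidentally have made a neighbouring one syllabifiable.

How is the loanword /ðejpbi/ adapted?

depbi

Substitution: /ð/ → /d/, /j/ → /ʃ/, giving /deʃpbi/.
The consonants /ʃ/ cannot be parsed into a legal (C)(C)V syllable (no codas are permitted; onsets may contain at most 2 consonants).
Deletion applies to /ʃ/.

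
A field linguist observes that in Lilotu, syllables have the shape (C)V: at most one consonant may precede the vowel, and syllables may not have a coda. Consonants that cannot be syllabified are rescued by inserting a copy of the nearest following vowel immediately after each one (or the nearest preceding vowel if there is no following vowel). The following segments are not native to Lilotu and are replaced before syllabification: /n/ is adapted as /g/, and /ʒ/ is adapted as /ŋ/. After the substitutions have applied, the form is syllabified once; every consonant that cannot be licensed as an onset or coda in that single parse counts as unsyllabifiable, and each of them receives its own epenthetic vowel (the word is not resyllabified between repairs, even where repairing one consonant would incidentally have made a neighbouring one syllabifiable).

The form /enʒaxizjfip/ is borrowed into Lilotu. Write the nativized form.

egaŋaxizijifipi

Substitution: /n/ → /g/, /ʒ/ → /ŋ/, giving /egŋaxizjfip/.
Under (C)V, the unsyllabifiable consonants are /g/, /z/, /j/, /p/ (no codas are permitted; onsets are limited to one consonant).
Inserting the epenthetic vowel yields /g/ → /ga/, /z/ → /zi/, /j/ → /ji/, /p/ → /pi/.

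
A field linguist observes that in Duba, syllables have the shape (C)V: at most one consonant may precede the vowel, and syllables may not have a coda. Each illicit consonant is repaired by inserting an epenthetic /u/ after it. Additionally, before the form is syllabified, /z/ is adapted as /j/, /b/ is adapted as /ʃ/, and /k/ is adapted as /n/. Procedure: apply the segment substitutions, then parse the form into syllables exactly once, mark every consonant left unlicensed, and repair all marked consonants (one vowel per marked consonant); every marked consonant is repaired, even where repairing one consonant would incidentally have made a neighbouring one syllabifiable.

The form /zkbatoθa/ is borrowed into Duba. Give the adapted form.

Substitution: /z/ → /j/, /k/ → /n/, /b/ → /ʃ/, giving /jnʃatoθa/.
Syllabifying with onset maximization leaves /j/, /n/ stranded (no codas are permitted; onsets are limited to one consonant).
Inserting the epenthetic vowel yields /j/ → /ju/, /n/ → /nu/.

junuʃatoθa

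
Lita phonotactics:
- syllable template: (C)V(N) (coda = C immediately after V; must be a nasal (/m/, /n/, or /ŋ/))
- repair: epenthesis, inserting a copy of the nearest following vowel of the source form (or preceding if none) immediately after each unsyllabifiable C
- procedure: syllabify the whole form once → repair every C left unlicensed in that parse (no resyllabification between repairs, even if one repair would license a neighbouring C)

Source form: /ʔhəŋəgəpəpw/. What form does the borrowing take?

ʔəhəŋəgəpəpəwə

Syllabifying with onset maximization leaves /ʔ/, /p/, /w/ stranded (only a nasal (/m/, /n/, or /ŋ/) is licensed in coda position; onsets are limited to one consonant).
Inserting the epenthetic vowel yields /ʔ/ → /ʔə/, /p/ → /pə/, /w/ → /wə/.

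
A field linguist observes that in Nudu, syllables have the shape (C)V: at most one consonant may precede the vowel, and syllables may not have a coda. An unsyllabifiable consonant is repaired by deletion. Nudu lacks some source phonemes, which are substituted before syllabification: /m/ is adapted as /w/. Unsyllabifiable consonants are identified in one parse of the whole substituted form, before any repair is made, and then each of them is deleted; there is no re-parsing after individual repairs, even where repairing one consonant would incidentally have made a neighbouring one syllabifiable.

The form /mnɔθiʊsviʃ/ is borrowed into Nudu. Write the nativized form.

Substitution: /m/ → /w/, giving /wnɔθiʊsviʃ/.
Under (C)V, the unsyllabifiable consonants are /w/, /s/, /ʃ/ (no codas are permitted; onsets are limited to one consonant).
Deletion applies to /w/, /s/, /ʃ/.

nɔθiʊvi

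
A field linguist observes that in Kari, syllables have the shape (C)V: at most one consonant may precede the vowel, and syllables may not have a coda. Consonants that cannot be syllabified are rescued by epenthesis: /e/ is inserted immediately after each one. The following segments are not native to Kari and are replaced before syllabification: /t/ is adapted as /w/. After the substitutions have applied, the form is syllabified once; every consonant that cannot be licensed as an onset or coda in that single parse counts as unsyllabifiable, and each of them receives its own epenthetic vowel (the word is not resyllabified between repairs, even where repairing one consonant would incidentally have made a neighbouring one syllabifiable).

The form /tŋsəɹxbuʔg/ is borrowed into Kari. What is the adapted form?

weŋesəɹexebuʔege

Substitution: /t/ → /w/, giving /wŋsəɹxbuʔg/.
Under (C)V, the unsyllabifiable consonants are /w/, /ŋ/, /ɹ/, /x/, /ʔ/, /g/ (no codas are permitted; onsets are limited to one consonant).
Epenthesis after each stranded consonant: /w/ → /we/, /ŋ/ → /ŋe/, /ɹ/ → /ɹe/, /x/ → /xe/, /ʔ/ → /ʔe/, /g/ → /ge/.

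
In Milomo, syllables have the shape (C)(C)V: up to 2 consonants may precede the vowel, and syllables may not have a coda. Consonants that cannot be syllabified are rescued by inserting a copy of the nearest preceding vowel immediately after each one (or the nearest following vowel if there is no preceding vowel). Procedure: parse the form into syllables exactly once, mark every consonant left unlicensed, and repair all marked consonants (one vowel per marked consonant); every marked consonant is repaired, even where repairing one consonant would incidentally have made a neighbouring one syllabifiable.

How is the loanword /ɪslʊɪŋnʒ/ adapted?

Under (C)(C)V, the unsyllabifiable consonants are /ŋ/, /n/, /ʒ/ (no codas are permitted; onsets may contain at most 2 consonants).
Each unlicensed consonant becomes the onset of a new syllable: /ŋ/ → /ŋɪ/, /n/ → /nɪ/, /ʒ/ → /ʒɪ/.

ɪslʊɪŋɪnɪʒɪ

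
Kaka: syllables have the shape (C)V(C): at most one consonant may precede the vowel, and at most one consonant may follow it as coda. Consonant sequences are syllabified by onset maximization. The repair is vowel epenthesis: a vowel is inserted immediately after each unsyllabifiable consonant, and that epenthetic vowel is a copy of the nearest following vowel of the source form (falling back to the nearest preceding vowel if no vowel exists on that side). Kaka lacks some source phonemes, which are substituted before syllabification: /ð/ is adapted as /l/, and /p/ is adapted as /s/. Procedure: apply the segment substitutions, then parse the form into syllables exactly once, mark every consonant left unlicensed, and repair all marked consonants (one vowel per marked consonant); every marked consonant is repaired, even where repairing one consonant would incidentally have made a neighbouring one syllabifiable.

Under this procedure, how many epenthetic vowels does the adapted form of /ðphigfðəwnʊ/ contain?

3

After substitution the input is /lshigfləwnʊ/.
The unsyllabifiable consonants are /l/, /s/, /f/; each receives one epenthetic vowel.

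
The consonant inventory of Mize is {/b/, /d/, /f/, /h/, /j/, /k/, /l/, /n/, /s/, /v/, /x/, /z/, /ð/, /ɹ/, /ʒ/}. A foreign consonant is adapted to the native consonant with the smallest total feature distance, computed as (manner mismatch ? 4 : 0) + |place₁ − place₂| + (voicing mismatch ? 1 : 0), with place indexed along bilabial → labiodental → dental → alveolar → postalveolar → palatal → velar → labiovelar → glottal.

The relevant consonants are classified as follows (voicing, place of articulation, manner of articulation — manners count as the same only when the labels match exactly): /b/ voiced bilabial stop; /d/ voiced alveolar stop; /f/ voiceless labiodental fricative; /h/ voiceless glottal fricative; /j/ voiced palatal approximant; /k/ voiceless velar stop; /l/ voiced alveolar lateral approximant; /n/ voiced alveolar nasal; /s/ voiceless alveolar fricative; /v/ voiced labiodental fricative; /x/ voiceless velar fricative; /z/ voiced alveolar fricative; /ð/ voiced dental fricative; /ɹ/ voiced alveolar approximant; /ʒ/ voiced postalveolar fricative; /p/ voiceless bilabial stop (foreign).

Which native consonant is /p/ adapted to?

/b/ is closest: same manner (stop), place distance 0 (bilabial→bilabial), voicing differs (+1); total 1. Next closest is /d/ at distance 4.

b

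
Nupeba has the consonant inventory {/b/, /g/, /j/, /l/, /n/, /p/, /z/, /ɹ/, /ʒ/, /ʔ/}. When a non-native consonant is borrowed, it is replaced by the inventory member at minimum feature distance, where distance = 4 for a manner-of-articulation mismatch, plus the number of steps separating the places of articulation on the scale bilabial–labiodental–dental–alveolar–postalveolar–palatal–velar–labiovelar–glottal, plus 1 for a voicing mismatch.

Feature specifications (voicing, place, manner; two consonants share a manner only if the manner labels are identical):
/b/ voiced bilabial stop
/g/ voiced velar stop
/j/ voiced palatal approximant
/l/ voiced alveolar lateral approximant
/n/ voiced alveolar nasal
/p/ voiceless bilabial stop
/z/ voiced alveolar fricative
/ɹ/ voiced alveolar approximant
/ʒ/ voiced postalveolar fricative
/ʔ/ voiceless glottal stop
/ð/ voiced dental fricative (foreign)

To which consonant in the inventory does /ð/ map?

z

/z/ is closest: same manner (fricative), place distance 1 (dental→alveolar), same voicing; total 1. Next closest is /ʒ/ at distance 2.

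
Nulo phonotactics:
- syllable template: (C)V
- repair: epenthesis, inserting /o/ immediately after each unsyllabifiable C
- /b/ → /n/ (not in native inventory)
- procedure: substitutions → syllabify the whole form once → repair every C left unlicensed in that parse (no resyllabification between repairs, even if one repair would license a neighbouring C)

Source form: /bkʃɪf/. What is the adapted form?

Substitution: /b/ → /n/, giving /nkʃɪf/.
Syllabifying with onset maximization leaves /n/, /k/, /f/ stranded (no codas are permitted; onsets are limited to one consonant).
Each unlicensed consonant becomes the onset of a new syllable: /n/ → /no/, /k/ → /ko/, /f/ → /fo/.

nokoʃɪfo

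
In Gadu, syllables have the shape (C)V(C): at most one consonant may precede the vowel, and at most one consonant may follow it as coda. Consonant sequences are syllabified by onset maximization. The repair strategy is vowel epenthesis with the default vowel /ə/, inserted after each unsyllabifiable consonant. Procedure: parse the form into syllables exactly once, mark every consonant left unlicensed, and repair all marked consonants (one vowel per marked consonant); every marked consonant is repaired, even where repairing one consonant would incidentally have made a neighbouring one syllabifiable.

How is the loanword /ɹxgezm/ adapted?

ɹəxəgezmə

Syllabifying with onset maximization leaves /ɹ/, /x/, /m/ stranded (at most one coda consonant is licensed; onsets are limited to one consonant).
Each unlicensed consonant becomes the onset of a new syllable: /ɹ/ → /ɹə/, /x/ → /xə/, /m/ → /mə/.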